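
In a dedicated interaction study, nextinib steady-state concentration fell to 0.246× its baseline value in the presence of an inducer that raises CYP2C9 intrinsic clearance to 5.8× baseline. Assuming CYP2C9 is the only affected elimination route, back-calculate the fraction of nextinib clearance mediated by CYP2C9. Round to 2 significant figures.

Let x = fm,CYP2C9. Because steady-state concentration ∝ 1/CL, relative clearance rose to 1/0.246 = 4.065.
Setting x·5.8 + (1 − x) = 4.065 and solving: x = (4.065 − 1)/(5.8 − 1) = 0.64.

0.64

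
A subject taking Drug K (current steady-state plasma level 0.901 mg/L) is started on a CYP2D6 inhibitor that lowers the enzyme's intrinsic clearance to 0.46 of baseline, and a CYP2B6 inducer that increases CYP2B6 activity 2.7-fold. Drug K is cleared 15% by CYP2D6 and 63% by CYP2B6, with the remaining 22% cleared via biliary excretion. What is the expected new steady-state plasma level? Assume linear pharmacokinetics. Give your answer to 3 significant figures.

0.453 mg/L

The CYP2D6 pathway (15% of clearance) falls to 0.46× activity: 0.15 × 0.46 = 0.069.
The CYP2B6 pathway (63% of clearance) is boosted to 2.7× activity: 0.63 × 2.7 = 1.701.
The remaining 22% of clearance is unaffected.
CL_new/CL_old = 0.069 + 1.701 + 0.22 = 1.99.
Dividing the baseline by the relative clearance: 0.901 / 1.99 = 0.453 mg/L.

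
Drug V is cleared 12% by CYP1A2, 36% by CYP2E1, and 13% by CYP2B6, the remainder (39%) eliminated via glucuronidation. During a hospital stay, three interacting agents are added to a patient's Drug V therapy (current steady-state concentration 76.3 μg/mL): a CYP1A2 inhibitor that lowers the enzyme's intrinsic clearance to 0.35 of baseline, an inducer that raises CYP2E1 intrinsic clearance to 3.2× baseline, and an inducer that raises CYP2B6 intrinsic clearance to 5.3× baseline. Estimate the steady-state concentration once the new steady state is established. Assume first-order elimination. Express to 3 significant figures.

The CYP1A2 pathway (12% of clearance) is reduced to 0.35× activity: 0.12 × 0.35 = 0.042.
The CYP2E1 pathway (36% of clearance) is boosted to 3.2× activity: 0.36 × 3.2 = 1.152.
The CYP2B6 pathway (13% of clearance) increases to 5.3× activity: 0.13 × 5.3 = 0.689.
The remaining 39% of clearance is unaffected.
New clearance relative to baseline: 0.042 + 1.152 + 0.689 + 0.39 = 2.273.
Steady-state concentration ∝ 1/CL: new value = 76.3 / 2.273 = 33.6 μg/mL.

33.6 μg/mL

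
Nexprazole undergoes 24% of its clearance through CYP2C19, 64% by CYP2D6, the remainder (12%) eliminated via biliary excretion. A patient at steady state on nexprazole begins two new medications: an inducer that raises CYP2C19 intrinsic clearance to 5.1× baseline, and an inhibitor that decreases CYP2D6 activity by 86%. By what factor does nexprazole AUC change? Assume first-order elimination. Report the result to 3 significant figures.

0.698

The CYP2C19 pathway (24% of clearance) increases to 5.1× activity: 0.24 × 5.1 = 1.224.
The CYP2D6 pathway (64% of clearance) drops to 0.14× activity: 0.64 × 0.14 = 0.0896.
The remaining 12% of clearance is unaffected.
Relative clearance = 1.224 + 0.0896 + 0.12 = 1.4336.
Net AUC ratio = 1 / 1.4336 = 0.698.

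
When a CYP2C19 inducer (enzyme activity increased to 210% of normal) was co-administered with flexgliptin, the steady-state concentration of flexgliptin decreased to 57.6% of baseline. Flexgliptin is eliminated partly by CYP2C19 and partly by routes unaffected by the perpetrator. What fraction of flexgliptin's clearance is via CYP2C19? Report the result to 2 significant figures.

0.67

Write x for the fraction cleared via CYP2C19. The observed steady-state concentration change means clearance rose to 1/0.576 = 1.736 of baseline.
Only the CYP2C19 route changed, so 1.736 = x·2.1 + (1 − x), giving x = 0.67.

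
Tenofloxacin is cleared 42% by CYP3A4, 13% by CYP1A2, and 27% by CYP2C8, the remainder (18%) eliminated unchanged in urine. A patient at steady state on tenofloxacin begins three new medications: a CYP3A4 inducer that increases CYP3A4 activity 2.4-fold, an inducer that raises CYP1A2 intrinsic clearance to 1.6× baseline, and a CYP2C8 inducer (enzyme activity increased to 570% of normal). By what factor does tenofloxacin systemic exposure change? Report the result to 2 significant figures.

The CYP3A4 pathway (42% of clearance) rises to 2.4× activity: 0.42 × 2.4 = 1.008.
The CYP1A2 pathway (13% of clearance) is boosted to 1.6× activity: 0.13 × 1.6 = 0.208.
The CYP2C8 pathway (27% of clearance) increases to 5.7× activity: 0.27 × 5.7 = 1.539.
Non-CYP routes (18%) are unchanged.
Relative clearance = 1.008 + 0.208 + 1.539 + 0.18 = 2.935.
Net systemic exposure ratio = 1 / 2.935 = 0.34.

0.34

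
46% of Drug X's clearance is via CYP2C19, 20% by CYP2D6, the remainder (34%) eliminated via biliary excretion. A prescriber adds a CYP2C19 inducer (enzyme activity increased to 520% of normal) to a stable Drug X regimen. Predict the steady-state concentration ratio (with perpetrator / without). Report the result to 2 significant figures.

CYP2C19: 0.46 × 5.2 = 2.392
CYP2D6: 0.2 (unchanged)
Other: 0.34 (unchanged)
Relative clearance = 2.392 + 0.2 + 0.34 = 2.932.
Since steady-state concentration ∝ 1/CL, the ratio is 1 / 2.932 = 0.34.

0.34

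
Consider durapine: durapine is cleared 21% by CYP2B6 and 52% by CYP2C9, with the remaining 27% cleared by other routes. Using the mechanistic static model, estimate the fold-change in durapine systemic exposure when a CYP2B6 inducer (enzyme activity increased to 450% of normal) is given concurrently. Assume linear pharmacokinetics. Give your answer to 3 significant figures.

The CYP2B6 pathway (21% of clearance) increases to 4.5× activity: 0.21 × 4.5 = 0.945.
CYP2C9 (52%) and the residual 27% are unaffected.
Relative clearance = 0.945 + 0.52 + 0.27 = 1.735.
Systemic exposure ratio = CL_old/CL_new = 1 / 1.735 = 0.576.

0.576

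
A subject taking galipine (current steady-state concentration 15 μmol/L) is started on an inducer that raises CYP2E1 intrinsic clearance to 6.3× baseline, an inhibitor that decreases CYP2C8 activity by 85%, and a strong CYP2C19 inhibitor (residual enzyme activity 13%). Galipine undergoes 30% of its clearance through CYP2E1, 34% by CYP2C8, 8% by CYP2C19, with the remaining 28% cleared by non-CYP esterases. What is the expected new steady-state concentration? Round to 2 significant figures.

6.7 μmol/L

CYP2E1: 0.3 × 6.3 = 1.89
CYP2C8: 0.34 × 0.15 = 0.051
CYP2C19: 0.08 × 0.13 = 0.0104
Other: 0.28 (unchanged)
Relative clearance = 1.89 + 0.051 + 0.0104 + 0.28 = 2.2314.
New steady-state concentration = 15 / 2.2314 = 6.7 μmol/L (concentration scales inversely with clearance).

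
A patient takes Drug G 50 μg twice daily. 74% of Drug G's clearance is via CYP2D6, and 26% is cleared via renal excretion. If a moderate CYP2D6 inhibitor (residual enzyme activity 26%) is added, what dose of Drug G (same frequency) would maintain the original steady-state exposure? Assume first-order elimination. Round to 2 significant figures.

The CYP2D6 pathway (74% of clearance) drops to 0.26× activity: 0.74 × 0.26 = 0.1924.
The remaining 26% of clearance is unaffected.
New clearance relative to baseline: 0.1924 + 0.26 = 0.4524.
Css,avg = (dose rate)/CL, so holding Css fixed requires dose ∝ CL: 50 × 0.4524 = 23 μg.

23 μg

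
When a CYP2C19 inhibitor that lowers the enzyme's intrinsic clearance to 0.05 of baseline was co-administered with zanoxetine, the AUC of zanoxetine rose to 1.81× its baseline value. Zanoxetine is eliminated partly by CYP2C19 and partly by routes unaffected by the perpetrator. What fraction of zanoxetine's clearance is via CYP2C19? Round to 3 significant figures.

0.471

Call the CYP2C19 fraction fm. After the interaction, CL_new/CL_old = fm × 0.05 + (1 − fm).
AUC ratio = 1 / (new CL fraction), so new CL fraction = 1 / 1.81 = 0.5525.
fm × 0.05 + 1 − fm = 0.5525  ⇒  fm × (0.05 − 1) = −0.4475  ⇒  fm = 0.471.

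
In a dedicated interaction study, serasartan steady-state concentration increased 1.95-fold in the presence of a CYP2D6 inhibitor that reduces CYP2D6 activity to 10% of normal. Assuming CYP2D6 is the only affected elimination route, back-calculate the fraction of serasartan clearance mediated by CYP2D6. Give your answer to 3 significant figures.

Let fm be the CYP2D6 fraction. New clearance relative to baseline = fm × 0.1 + (1 − fm).
Steady-state concentration ratio = 1 / (new CL fraction), so new CL fraction = 1 / 1.95 = 0.5128.
fm × 0.1 + 1 − fm = 0.5128  ⇒  fm × (0.1 − 1) = −0.4872  ⇒  fm = 0.541.

0.541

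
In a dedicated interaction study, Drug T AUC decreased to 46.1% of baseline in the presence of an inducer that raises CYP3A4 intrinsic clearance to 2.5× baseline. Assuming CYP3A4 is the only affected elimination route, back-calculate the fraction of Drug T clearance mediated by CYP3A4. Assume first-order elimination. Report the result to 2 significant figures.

0.78

Let x = fm,CYP3A4. Because AUC ∝ 1/CL, relative clearance rose to 1/0.461 = 2.169.
Only the CYP3A4 route changed, so 2.169 = x·2.5 + (1 − x), giving x = 0.78.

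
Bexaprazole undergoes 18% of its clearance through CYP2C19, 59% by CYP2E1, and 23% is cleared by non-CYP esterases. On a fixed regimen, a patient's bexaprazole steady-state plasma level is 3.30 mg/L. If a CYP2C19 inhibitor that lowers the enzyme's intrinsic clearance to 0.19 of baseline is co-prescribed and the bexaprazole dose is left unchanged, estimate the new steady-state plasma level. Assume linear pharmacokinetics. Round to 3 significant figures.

3.86 mg/L

The CYP2C19 pathway (18% of clearance) falls to 0.19× activity: 0.18 × 0.19 = 0.0342.
CYP2E1 (59%) and the residual 23% are unaffected.
Relative clearance = 0.0342 + 0.59 + 0.23 = 0.8542.
With dosing unchanged, steady-state plasma level scales as 1/CL: 3.30 / 0.8542 = 3.86 mg/L.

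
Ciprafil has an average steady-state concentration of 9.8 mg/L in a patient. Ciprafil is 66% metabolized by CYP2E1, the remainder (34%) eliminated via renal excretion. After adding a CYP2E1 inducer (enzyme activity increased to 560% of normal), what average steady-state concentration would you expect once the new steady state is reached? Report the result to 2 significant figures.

The CYP2E1 pathway (66% of clearance) is boosted to 5.6× activity: 0.66 × 5.6 = 3.696.
Non-CYP routes (34%) are unchanged.
CL_new/CL_old = 3.696 + 0.34 = 4.036.
Average steady-state concentration ∝ 1/CL, so new value = 9.8 / 4.036 = 2.4 mg/L.

2.4 mg/L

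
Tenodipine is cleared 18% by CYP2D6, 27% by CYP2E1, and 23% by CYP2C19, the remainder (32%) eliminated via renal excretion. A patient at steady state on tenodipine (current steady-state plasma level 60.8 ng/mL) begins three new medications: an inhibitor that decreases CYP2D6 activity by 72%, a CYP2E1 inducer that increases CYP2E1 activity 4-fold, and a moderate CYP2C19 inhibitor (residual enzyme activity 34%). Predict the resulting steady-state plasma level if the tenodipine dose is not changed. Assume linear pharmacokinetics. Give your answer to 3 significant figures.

The CYP2D6 pathway (18% of clearance) falls to 0.28× activity: 0.18 × 0.28 = 0.0504.
The CYP2E1 pathway (27% of clearance) rises to 4× activity: 0.27 × 4 = 1.08.
The CYP2C19 pathway (23% of clearance) falls to 0.34× activity: 0.23 × 0.34 = 0.0782.
The remaining 32% of clearance is unaffected.
Relative clearance = 0.0504 + 1.08 + 0.0782 + 0.32 = 1.5286.
Dividing the baseline by the relative clearance: 60.8 / 1.5286 = 39.8 ng/mL.

39.8 ng/mL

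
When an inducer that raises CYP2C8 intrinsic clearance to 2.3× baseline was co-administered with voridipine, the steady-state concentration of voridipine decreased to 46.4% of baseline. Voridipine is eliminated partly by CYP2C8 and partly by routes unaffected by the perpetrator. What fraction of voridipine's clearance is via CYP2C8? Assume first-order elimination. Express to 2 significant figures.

0.89

Call the CYP2C8 fraction fm. After the interaction, CL_new/CL_old = fm × 2.3 + (1 − fm).
Steady-state concentration ratio = 1 / (new CL fraction), so new CL fraction = 1 / 0.464 = 2.155.
fm × 2.3 + 1 − fm = 2.155  ⇒  fm × (2.3 − 1) = 1.155  ⇒  fm = 0.89.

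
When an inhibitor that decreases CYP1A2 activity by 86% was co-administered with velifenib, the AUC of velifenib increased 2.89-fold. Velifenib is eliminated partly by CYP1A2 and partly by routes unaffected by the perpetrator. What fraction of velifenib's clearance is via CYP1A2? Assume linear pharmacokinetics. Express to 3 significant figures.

0.760

CL'/CL = 1 / 2.89 = 0.346
0.14·fm + (1 − fm) = 0.346
fm = (0.346 − 1) / (0.14 − 1) = 0.760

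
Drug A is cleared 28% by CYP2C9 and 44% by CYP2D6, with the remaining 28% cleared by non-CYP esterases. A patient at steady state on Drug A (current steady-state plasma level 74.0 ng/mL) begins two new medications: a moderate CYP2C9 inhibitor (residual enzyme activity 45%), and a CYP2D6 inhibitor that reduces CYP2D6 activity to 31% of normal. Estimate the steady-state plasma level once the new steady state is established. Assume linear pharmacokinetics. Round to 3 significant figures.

The CYP2C9 pathway (28% of clearance) is reduced to 0.45× activity: 0.28 × 0.45 = 0.126.
The CYP2D6 pathway (44% of clearance) drops to 0.31× activity: 0.44 × 0.31 = 0.1364.
Non-CYP routes (28%) are unchanged.
CL_new/CL_old = 0.126 + 0.1364 + 0.28 = 0.5424.
New steady-state plasma level = 74.0 / 0.5424 = 136 ng/mL (concentration scales inversely with clearance).

136 ng/mL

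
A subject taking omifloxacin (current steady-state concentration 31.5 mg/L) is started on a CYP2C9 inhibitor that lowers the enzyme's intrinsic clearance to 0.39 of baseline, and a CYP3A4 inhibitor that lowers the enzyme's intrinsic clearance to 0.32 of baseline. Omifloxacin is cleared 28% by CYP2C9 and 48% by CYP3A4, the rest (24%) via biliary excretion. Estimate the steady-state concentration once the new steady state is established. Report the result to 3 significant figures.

62.6 mg/L

The CYP2C9 pathway (28% of clearance) falls to 0.39× activity: 0.28 × 0.39 = 0.1092.
The CYP3A4 pathway (48% of clearance) is reduced to 0.32× activity: 0.48 × 0.32 = 0.1536.
The remaining 24% of clearance is unaffected.
New clearance relative to baseline: 0.1092 + 0.1536 + 0.24 = 0.5028.
Dividing the baseline by the relative clearance: 31.5 / 0.5028 = 62.6 mg/L.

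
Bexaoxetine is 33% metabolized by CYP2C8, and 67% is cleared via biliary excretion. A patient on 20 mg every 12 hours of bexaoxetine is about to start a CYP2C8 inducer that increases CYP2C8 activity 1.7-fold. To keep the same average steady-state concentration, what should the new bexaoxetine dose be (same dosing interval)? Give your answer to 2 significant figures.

25 mg

The CYP2C8 pathway (33% of clearance) increases to 1.7× activity: 0.33 × 1.7 = 0.561.
The remaining 67% of clearance is unaffected.
New clearance relative to baseline: 0.561 + 0.67 = 1.231.
Css,avg = (dose rate)/CL, so holding Css fixed requires dose ∝ CL: 20 × 1.231 = 25 mg.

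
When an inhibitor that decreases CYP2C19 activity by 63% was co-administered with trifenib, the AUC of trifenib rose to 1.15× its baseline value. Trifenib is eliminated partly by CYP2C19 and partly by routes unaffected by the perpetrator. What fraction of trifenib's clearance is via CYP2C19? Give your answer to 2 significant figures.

Let x = fm,CYP2C19. Because AUC ∝ 1/CL, relative clearance fell to 1/1.15 = 0.8696.
Setting x·0.37 + (1 − x) = 0.8696 and solving: x = (0.8696 − 1)/(0.37 − 1) = 0.21.

0.21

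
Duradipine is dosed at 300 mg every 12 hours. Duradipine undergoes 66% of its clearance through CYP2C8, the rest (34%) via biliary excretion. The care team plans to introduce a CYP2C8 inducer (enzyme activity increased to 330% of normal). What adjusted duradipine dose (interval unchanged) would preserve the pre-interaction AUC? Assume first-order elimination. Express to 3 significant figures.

The CYP2C8 pathway (66% of clearance) is boosted to 3.3× activity: 0.66 × 3.3 = 2.178.
Non-CYP routes (34%) are unchanged.
CL_new/CL_old = 2.178 + 0.34 = 2.518.
Css,avg = (dose rate)/CL, so holding Css fixed requires dose ∝ CL: 300 × 2.518 = 755 mg.

755 mg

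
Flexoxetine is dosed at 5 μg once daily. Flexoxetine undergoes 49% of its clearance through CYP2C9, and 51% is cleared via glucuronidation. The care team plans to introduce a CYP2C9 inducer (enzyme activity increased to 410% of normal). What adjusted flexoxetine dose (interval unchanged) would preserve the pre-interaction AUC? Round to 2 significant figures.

CYP2C9: 0.49 × 4.1 = 2.009
Other: 0.51 (unchanged)
Relative clearance = 2.009 + 0.51 = 2.519.
To maintain the same steady-state level, dose must scale with clearance: new dose = 5 × 2.519 = 13 μg.

13 μg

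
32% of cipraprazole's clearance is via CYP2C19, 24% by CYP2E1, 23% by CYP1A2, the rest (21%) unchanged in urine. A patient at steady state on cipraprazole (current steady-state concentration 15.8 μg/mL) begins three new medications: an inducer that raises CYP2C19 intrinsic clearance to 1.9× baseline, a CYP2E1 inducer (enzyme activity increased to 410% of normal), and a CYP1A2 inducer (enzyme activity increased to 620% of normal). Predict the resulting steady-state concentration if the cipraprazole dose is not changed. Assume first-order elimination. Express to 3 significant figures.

The CYP2C19 pathway (32% of clearance) rises to 1.9× activity: 0.32 × 1.9 = 0.608.
The CYP2E1 pathway (24% of clearance) is boosted to 4.1× activity: 0.24 × 4.1 = 0.984.
The CYP1A2 pathway (23% of clearance) rises to 6.2× activity: 0.23 × 6.2 = 1.426.
Non-CYP routes (21%) are unchanged.
Relative clearance = 0.608 + 0.984 + 1.426 + 0.21 = 3.228.
Dividing the baseline by the relative clearance: 15.8 / 3.228 = 4.89 μg/mL.

4.89 μg/mL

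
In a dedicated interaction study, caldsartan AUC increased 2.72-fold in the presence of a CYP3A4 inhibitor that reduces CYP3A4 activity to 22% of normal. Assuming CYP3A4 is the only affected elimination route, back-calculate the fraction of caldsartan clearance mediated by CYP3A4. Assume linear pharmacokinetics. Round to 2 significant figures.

Let fm be the CYP3A4 fraction. New clearance relative to baseline = fm × 0.22 + (1 − fm).
AUC ratio = 1 / (new CL fraction), so new CL fraction = 1 / 2.72 = 0.3676.
fm × 0.22 + 1 − fm = 0.3676  ⇒  fm × (0.22 − 1) = −0.6324  ⇒  fm = 0.81.

0.81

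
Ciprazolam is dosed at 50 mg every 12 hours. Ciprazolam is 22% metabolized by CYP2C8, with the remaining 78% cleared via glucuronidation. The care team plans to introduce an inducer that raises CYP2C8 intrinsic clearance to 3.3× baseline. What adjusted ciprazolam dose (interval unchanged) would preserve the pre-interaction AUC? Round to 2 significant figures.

75 mg

The CYP2C8 pathway (22% of clearance) increases to 3.3× activity: 0.22 × 3.3 = 0.726.
Non-CYP routes (78%) are unchanged.
New clearance relative to baseline: 0.726 + 0.78 = 1.506.
Exposure is unchanged when dose changes in proportion to clearance. New dose = 50 mg × 1.506 = 75 mg.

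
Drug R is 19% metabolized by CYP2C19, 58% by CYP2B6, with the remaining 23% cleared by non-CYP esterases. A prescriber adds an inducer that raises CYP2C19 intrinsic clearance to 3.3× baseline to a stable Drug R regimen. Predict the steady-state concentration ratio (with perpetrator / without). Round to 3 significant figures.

0.696

CYP2C19: 0.19 × 3.3 = 0.627
CYP2B6: 0.58 (unchanged)
Other: 0.23 (unchanged)
New clearance relative to baseline: 0.627 + 0.58 + 0.23 = 1.437.
Steady-state concentration ratio = CL_old/CL_new = 1 / 1.437 = 0.696.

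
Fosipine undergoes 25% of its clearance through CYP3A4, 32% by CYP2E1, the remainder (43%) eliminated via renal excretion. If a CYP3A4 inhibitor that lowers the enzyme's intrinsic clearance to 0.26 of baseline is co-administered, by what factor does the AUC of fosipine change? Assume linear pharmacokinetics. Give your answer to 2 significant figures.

1.2

CYP3A4: 0.25 × 0.26 = 0.065
CYP2E1: 0.32 (unchanged)
Other: 0.43 (unchanged)
Relative clearance = 0.065 + 0.32 + 0.43 = 0.815.
AUC ratio = CL_old/CL_new = 1 / 0.815 = 1.2.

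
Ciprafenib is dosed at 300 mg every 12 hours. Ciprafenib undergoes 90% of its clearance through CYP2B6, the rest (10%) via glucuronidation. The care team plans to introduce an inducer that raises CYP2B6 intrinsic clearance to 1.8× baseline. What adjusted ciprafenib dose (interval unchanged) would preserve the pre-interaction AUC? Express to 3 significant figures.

The CYP2B6 pathway (90% of clearance) increases to 1.8× activity: 0.9 × 1.8 = 1.62.
The remaining 10% of clearance is unaffected.
New clearance relative to baseline: 1.62 + 0.1 = 1.72.
Css,avg = (dose rate)/CL, so holding Css fixed requires dose ∝ CL: 300 × 1.72 = 516 mg.

516 mg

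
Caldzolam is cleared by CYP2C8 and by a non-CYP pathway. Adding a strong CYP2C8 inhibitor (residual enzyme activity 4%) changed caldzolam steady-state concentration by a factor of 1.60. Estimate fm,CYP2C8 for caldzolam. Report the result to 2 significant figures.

Let fm be the CYP2C8 fraction. New clearance relative to baseline = fm × 0.04 + (1 − fm).
Steady-state concentration ratio = 1 / (new CL fraction), so new CL fraction = 1 / 1.60 = 0.625.
fm × 0.04 + 1 − fm = 0.625  ⇒  fm × (0.04 − 1) = −0.375  ⇒  fm = 0.39.

0.39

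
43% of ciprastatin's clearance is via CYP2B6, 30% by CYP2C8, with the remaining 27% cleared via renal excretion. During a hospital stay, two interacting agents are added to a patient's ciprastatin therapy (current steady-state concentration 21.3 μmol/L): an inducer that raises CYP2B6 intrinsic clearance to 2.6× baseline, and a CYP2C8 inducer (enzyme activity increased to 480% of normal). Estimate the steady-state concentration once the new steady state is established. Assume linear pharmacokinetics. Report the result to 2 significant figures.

CYP2B6: 0.43 × 2.6 = 1.118
CYP2C8: 0.3 × 4.8 = 1.44
Other: 0.27 (unchanged)
CL_new/CL_old = 1.118 + 1.44 + 0.27 = 2.828.
Steady-state concentration ∝ 1/CL: new value = 21.3 / 2.828 = 7.5 μmol/L.

7.5 μmol/L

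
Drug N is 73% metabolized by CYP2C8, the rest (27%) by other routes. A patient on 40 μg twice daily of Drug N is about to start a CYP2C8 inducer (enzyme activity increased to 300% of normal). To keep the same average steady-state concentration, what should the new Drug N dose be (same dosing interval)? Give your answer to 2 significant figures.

CYP2C8: 0.73 × 3 = 2.19
Other: 0.27 (unchanged)
Relative clearance = 2.19 + 0.27 = 2.46.
To maintain the same steady-state level, dose must scale with clearance: new dose = 40 × 2.46 = 98 μg.

98 μg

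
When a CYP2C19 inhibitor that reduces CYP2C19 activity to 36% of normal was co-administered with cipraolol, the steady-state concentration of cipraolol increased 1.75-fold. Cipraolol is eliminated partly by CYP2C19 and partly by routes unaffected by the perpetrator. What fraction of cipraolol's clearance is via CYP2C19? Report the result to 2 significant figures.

0.67

CL'/CL = 1 / 1.75 = 0.5714
0.36·fm + (1 − fm) = 0.5714
fm = (0.5714 − 1) / (0.36 − 1) = 0.67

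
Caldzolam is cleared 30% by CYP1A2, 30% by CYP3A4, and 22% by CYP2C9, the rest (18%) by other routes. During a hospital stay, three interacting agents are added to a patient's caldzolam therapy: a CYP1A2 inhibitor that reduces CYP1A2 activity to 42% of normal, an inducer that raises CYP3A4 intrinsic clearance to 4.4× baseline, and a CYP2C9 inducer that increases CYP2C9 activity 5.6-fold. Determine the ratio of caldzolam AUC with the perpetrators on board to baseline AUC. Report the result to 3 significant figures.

The CYP1A2 pathway (30% of clearance) drops to 0.42× activity: 0.3 × 0.42 = 0.126.
The CYP3A4 pathway (30% of clearance) is boosted to 4.4× activity: 0.3 × 4.4 = 1.32.
The CYP2C9 pathway (22% of clearance) is boosted to 5.6× activity: 0.22 × 5.6 = 1.232.
Non-CYP routes (18%) are unchanged.
CL_new/CL_old = 0.126 + 1.32 + 1.232 + 0.18 = 2.858.
Net AUC ratio = 1 / 2.858 = 0.350.

0.350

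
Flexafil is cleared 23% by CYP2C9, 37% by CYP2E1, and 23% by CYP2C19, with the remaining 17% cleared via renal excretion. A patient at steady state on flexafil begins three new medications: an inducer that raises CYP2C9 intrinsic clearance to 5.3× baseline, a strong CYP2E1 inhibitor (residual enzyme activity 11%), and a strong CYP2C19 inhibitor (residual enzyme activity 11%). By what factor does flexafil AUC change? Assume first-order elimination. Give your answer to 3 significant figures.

CYP2C9: 0.23 × 5.3 = 1.219
CYP2E1: 0.37 × 0.11 = 0.0407
CYP2C19: 0.23 × 0.11 = 0.0253
Other: 0.17 (unchanged)
CL_new/CL_old = 1.219 + 0.0407 + 0.0253 + 0.17 = 1.455.
AUC ∝ 1/CL: fold-change = 1 / 1.455 = 0.687.

0.687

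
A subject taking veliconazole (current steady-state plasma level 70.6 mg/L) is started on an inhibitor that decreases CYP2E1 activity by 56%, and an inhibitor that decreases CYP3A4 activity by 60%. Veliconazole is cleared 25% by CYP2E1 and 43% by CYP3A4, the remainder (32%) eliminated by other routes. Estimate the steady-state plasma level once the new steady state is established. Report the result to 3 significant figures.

117 mg/L

CYP2E1: 0.25 × 0.44 = 0.11
CYP3A4: 0.43 × 0.4 = 0.172
Other: 0.32 (unchanged)
New clearance relative to baseline: 0.11 + 0.172 + 0.32 = 0.602.
Dividing the baseline by the relative clearance: 70.6 / 0.602 = 117 mg/L.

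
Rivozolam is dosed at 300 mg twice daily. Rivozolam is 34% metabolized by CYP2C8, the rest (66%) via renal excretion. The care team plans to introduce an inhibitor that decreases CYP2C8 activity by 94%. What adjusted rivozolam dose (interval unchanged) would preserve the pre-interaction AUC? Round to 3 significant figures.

CYP2C8: 0.34 × 0.06 = 0.0204
Other: 0.66 (unchanged)
CL_new/CL_old = 0.0204 + 0.66 = 0.6804.
Exposure is unchanged when dose changes in proportion to clearance. New dose = 300 mg × 0.6804 = 204 mg.

204 mg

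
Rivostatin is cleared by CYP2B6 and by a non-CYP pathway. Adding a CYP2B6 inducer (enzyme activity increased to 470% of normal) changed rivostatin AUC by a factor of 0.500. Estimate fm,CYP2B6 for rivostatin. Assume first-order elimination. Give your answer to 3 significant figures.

Call the CYP2B6 fraction fm. After the interaction, CL_new/CL_old = fm × 4.7 + (1 − fm).
AUC ratio = 1 / (new CL fraction), so new CL fraction = 1 / 0.500 = 2.
fm × 4.7 + 1 − fm = 2  ⇒  fm × (4.7 − 1) = 1  ⇒  fm = 0.270.

0.270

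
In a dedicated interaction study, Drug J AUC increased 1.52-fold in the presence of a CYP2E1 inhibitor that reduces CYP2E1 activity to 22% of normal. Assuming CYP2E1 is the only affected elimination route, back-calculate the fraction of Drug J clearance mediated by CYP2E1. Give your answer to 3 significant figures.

0.439

Call the CYP2E1 fraction fm. After the interaction, CL_new/CL_old = fm × 0.22 + (1 − fm).
AUC ratio = 1 / (new CL fraction), so new CL fraction = 1 / 1.52 = 0.6579.
fm × 0.22 + 1 − fm = 0.6579  ⇒  fm × (0.22 − 1) = −0.3421  ⇒  fm = 0.439.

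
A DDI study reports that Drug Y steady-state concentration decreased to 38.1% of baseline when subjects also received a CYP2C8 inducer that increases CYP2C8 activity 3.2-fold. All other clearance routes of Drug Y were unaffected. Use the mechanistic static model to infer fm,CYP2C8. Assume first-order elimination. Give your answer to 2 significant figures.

Let x = fm,CYP2C8. Because steady-state concentration ∝ 1/CL, relative clearance rose to 1/0.381 = 2.625.
Setting x·3.2 + (1 − x) = 2.625 and solving: x = (2.625 − 1)/(3.2 − 1) = 0.74.

0.74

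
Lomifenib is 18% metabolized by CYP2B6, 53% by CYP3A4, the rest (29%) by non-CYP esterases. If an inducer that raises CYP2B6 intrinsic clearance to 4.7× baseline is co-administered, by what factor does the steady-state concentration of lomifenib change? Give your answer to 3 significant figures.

0.600

The CYP2B6 pathway (18% of clearance) rises to 4.7× activity: 0.18 × 4.7 = 0.846.
CYP3A4 (53%) and the residual 29% are unaffected.
Relative clearance = 0.846 + 0.53 + 0.29 = 1.666.
Steady-state concentration ratio = CL_old/CL_new = 1 / 1.666 = 0.600.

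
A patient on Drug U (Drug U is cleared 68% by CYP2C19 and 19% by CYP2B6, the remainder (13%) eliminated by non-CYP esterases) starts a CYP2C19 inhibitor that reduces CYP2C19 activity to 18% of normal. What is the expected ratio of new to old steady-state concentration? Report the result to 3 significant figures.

CYP2C19: 0.68 × 0.18 = 0.1224
CYP2B6: 0.19 (unchanged)
Other: 0.13 (unchanged)
New clearance relative to baseline: 0.1224 + 0.19 + 0.13 = 0.4424.
Steady-state concentration is inversely proportional to clearance, so the fold-change is 1 / 0.4424 = 2.26.

2.26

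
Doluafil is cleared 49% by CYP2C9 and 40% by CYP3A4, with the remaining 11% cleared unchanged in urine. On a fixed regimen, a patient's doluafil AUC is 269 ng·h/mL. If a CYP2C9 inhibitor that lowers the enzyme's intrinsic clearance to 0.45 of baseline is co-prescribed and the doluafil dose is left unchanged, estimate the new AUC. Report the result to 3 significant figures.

368 ng·h/mL

The CYP2C9 pathway (49% of clearance) falls to 0.45× activity: 0.49 × 0.45 = 0.2205.
CYP3A4 (40%) and the residual 11% are unaffected.
Relative clearance = 0.2205 + 0.4 + 0.11 = 0.7305.
AUC ∝ 1/CL, so new value = 269 / 0.7305 = 368 ng·h/mL.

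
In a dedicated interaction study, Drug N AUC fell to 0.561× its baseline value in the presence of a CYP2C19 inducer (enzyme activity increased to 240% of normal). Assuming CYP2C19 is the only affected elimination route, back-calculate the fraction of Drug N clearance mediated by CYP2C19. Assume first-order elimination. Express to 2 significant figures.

Write x for the fraction cleared via CYP2C19. The observed AUC change means clearance rose to 1/0.561 = 1.783 of baseline.
Only the CYP2C19 route changed, so 1.783 = x·2.4 + (1 − x), giving x = 0.56.

0.56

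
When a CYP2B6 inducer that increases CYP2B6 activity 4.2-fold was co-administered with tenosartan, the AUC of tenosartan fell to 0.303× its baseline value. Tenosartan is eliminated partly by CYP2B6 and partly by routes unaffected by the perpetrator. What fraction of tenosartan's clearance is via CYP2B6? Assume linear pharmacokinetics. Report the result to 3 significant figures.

Let fm be the CYP2B6 fraction. New clearance relative to baseline = fm × 4.2 + (1 − fm).
AUC ratio = 1 / (new CL fraction), so new CL fraction = 1 / 0.303 = 3.3.
fm × 4.2 + 1 − fm = 3.3  ⇒  fm × (4.2 − 1) = 2.3  ⇒  fm = 0.719.

0.719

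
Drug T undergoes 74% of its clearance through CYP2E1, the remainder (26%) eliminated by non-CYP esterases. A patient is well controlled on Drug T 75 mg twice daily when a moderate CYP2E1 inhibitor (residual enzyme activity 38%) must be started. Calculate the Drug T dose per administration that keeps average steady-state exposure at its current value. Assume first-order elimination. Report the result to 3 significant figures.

The CYP2E1 pathway (74% of clearance) drops to 0.38× activity: 0.74 × 0.38 = 0.2812.
Non-CYP routes (26%) are unchanged.
Relative clearance = 0.2812 + 0.26 = 0.5412.
Css,avg = (dose rate)/CL, so holding Css fixed requires dose ∝ CL: 75 × 0.5412 = 40.6 mg.

40.6 mg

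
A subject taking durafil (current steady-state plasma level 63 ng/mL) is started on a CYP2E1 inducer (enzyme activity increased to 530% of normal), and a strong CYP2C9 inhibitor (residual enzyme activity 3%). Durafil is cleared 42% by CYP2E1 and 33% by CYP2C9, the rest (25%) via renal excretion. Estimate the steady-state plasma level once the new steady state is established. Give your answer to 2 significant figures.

The CYP2E1 pathway (42% of clearance) is boosted to 5.3× activity: 0.42 × 5.3 = 2.226.
The CYP2C9 pathway (33% of clearance) drops to 0.03× activity: 0.33 × 0.03 = 0.0099.
The remaining 25% of clearance is unaffected.
New clearance relative to baseline: 2.226 + 0.0099 + 0.25 = 2.4859.
Steady-state plasma level ∝ 1/CL: new value = 63 / 2.4859 = 25 ng/mL.

25 ng/mL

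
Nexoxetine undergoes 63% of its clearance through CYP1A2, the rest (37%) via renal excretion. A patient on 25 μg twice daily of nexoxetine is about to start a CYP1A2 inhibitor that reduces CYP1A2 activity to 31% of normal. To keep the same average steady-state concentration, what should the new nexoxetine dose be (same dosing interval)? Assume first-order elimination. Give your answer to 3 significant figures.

14.1 μg

The CYP1A2 pathway (63% of clearance) drops to 0.31× activity: 0.63 × 0.31 = 0.1953.
Non-CYP routes (37%) are unchanged.
Relative clearance = 0.1953 + 0.37 = 0.5653.
Exposure is unchanged when dose changes in proportion to clearance. New dose = 25 μg × 0.5653 = 14.1 μg.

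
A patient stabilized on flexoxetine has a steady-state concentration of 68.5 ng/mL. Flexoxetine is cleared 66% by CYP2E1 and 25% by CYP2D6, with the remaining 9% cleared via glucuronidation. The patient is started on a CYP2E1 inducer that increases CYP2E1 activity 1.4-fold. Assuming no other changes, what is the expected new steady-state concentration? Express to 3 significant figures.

54.2 ng/mL

CYP2E1: 0.66 × 1.4 = 0.924
CYP2D6: 0.25 (unchanged)
Other: 0.09 (unchanged)
CL_new/CL_old = 0.924 + 0.25 + 0.09 = 1.264.
With dosing unchanged, steady-state concentration scales as 1/CL: 68.5 / 1.264 = 54.2 ng/mL.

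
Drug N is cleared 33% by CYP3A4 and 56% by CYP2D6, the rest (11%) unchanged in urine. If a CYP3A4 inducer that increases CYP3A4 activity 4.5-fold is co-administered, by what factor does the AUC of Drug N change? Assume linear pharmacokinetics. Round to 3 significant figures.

The CYP3A4 pathway (33% of clearance) increases to 4.5× activity: 0.33 × 4.5 = 1.485.
CYP2D6 (56%) and the residual 11% are unaffected.
Relative clearance = 1.485 + 0.56 + 0.11 = 2.155.
AUC is inversely proportional to clearance, so the fold-change is 1 / 2.155 = 0.464.

0.464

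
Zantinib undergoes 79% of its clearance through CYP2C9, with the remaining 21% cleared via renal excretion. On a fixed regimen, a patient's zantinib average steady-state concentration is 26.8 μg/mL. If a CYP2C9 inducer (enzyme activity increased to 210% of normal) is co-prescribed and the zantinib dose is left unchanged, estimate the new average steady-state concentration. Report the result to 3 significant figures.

14.3 μg/mL

The CYP2C9 pathway (79% of clearance) rises to 2.1× activity: 0.79 × 2.1 = 1.659.
Non-CYP routes (21%) are unchanged.
Relative clearance = 1.659 + 0.21 = 1.869.
New average steady-state concentration = baseline ÷ relative clearance = 26.8 / 1.869 = 14.3 μg/mL.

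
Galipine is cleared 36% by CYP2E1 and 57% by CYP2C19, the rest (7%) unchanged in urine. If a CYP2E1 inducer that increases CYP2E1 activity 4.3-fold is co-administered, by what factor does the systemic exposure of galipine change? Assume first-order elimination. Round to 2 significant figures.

0.46

The CYP2E1 pathway (36% of clearance) increases to 4.3× activity: 0.36 × 4.3 = 1.548.
CYP2C19 (57%) and the residual 7% are unaffected.
New clearance relative to baseline: 1.548 + 0.57 + 0.07 = 2.188.
Since systemic exposure ∝ 1/CL, the ratio is 1 / 2.188 = 0.46.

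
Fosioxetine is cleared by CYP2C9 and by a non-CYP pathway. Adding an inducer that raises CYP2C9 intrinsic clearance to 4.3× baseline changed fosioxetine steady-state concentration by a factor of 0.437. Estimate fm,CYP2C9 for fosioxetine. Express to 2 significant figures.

0.39

Call the CYP2C9 fraction fm. After the interaction, CL_new/CL_old = fm × 4.3 + (1 − fm).
Steady-state concentration ratio = 1 / (new CL fraction), so new CL fraction = 1 / 0.437 = 2.288.
fm × 4.3 + 1 − fm = 2.288  ⇒  fm × (4.3 − 1) = 1.288  ⇒  fm = 0.39.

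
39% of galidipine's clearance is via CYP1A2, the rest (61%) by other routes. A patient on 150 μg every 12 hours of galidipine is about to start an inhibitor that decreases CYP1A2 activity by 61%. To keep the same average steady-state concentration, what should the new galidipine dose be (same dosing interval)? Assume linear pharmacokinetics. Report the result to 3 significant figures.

CYP1A2: 0.39 × 0.39 = 0.1521
Other: 0.61 (unchanged)
New clearance relative to baseline: 0.1521 + 0.61 = 0.7621.
To maintain the same steady-state level, dose must scale with clearance: new dose = 150 × 0.7621 = 114 μg.

114 μg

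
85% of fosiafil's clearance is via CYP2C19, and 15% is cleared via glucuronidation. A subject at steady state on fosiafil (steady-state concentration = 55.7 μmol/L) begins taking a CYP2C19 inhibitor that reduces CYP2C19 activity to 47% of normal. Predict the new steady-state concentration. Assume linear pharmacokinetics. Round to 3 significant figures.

The CYP2C19 pathway (85% of clearance) is reduced to 0.47× activity: 0.85 × 0.47 = 0.3995.
The remaining 15% of clearance is unaffected.
CL_new/CL_old = 0.3995 + 0.15 = 0.5495.
New steady-state concentration = baseline ÷ relative clearance = 55.7 / 0.5495 = 101 μmol/L.

101 μmol/L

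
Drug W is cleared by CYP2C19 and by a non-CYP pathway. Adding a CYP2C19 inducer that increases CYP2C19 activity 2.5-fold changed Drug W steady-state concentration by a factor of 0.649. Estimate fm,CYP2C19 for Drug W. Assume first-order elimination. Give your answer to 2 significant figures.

0.36

CL'/CL = 1 / 0.649 = 1.541
2.5·fm + (1 − fm) = 1.541
fm = (1.541 − 1) / (2.5 − 1) = 0.36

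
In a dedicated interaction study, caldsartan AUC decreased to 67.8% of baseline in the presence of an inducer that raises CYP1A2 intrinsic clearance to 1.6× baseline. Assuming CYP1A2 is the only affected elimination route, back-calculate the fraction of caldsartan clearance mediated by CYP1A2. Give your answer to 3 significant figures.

Write x for the fraction cleared via CYP1A2. The observed AUC change means clearance rose to 1/0.678 = 1.475 of baseline.
Only the CYP1A2 route changed, so 1.475 = x·1.6 + (1 − x), giving x = 0.792.

0.792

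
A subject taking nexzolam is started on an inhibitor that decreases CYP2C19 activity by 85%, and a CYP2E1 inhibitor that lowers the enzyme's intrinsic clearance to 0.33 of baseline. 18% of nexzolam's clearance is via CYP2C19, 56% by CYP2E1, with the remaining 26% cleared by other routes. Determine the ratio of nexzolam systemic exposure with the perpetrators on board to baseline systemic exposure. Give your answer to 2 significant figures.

2.1

The CYP2C19 pathway (18% of clearance) is reduced to 0.15× activity: 0.18 × 0.15 = 0.027.
The CYP2E1 pathway (56% of clearance) is reduced to 0.33× activity: 0.56 × 0.33 = 0.1848.
Non-CYP routes (26%) are unchanged.
CL_new/CL_old = 0.027 + 0.1848 + 0.26 = 0.4718.
Because systemic exposure varies inversely with clearance, the combined effect is 1 / 0.4718 = 2.1.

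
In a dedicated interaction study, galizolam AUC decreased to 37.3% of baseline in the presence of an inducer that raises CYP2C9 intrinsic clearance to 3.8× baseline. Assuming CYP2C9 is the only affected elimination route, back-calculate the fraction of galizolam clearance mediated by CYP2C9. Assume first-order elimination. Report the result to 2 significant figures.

0.60

Call the CYP2C9 fraction fm. After the interaction, CL_new/CL_old = fm × 3.8 + (1 − fm).
AUC ratio = 1 / (new CL fraction), so new CL fraction = 1 / 0.373 = 2.681.
fm × 3.8 + 1 − fm = 2.681  ⇒  fm × (3.8 − 1) = 1.681  ⇒  fm = 0.60.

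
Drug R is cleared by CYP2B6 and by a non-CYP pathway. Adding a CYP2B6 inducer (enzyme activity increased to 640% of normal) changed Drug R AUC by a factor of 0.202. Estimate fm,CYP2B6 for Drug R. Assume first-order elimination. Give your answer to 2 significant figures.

0.73

Let x = fm,CYP2B6. Because AUC ∝ 1/CL, relative clearance rose to 1/0.202 = 4.95.
Setting x·6.4 + (1 − x) = 4.95 and solving: x = (4.95 − 1)/(6.4 − 1) = 0.73.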